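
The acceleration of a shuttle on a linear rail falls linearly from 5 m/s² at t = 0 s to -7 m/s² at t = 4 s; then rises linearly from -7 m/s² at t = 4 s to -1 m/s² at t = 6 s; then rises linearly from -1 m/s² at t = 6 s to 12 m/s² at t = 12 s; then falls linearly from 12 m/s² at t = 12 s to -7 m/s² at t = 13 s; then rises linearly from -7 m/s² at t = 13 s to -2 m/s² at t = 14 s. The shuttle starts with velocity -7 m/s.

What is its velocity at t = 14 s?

12 m/s

Δv equals the area under the a-t graph; then v = v₀ + Δv.
0–4 s: ½(5 + -7)(4) = -4 m/s
4–6 s: ½(-7 + -1)(2) = -8 m/s
6–12 s: ½(-1 + 12)(6) = 33 m/s
12–13 s: ½(12 + -7)(1) = 2.5 m/s
13–14 s: ½(-7 + -2)(1) = -4.5 m/s
Δv = 19 m/s, so v(14) = -7 + (19) = 12 m/s.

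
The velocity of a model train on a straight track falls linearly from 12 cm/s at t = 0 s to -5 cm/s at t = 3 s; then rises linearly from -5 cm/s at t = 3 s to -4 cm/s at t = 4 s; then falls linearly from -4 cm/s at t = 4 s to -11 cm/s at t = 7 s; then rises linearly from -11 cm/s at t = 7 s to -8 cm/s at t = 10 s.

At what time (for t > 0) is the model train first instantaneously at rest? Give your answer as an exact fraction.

t = 36/17 s

v changes sign on 0–3 s (from 12 to -5); the graph is linear there, so v = 0 at t = 0 + (-12)·(3 − 0)/(-5 − 12) = 36/17 s.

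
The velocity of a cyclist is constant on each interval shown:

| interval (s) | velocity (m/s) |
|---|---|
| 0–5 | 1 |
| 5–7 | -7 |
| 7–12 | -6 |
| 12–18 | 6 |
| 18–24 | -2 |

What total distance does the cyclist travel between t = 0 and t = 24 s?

97 m

Total distance travelled is ∫|v| dt — sum the magnitudes of each area piece.
0–5 s: |1| × 5 = 5 m
5–7 s: |-7| × 2 = 14 m
7–12 s: |-6| × 5 = 30 m
12–18 s: |6| × 6 = 36 m
18–24 s: |-2| × 6 = 12 m
Total distance = 97 m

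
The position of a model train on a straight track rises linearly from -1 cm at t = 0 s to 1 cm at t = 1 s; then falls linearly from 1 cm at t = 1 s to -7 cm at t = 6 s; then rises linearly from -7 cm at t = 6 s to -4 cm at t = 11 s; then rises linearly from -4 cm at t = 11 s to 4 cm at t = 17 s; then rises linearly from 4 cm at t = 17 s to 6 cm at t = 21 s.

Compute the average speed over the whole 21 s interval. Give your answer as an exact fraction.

23/21 cm/s

Average speed = (total path length)/(elapsed time); on a piecewise-linear x-t graph the path length is Σ|Δx|.
0–1 s: |Δx| = |1 − -1| = 2 cm
1–6 s: |Δx| = |-7 − 1| = 8 cm
6–11 s: |Δx| = |-4 − -7| = 3 cm
11–17 s: |Δx| = |4 − -4| = 8 cm
17–21 s: |Δx| = |6 − 4| = 2 cm
Total path = 23 cm; average speed = 23/21 = 23/21 cm/s.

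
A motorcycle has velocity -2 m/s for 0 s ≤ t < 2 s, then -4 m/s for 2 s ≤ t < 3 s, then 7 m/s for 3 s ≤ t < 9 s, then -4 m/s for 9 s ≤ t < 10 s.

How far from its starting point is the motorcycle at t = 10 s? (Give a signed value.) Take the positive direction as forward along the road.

30 m

Displacement is the signed area under the v-t curve.
0–2 s: -2 × 2 = -4 m
2–3 s: -4 × 1 = -4 m
3–9 s: 7 × 6 = 42 m
9–10 s: -4 × 1 = -4 m
Net displacement = 30 m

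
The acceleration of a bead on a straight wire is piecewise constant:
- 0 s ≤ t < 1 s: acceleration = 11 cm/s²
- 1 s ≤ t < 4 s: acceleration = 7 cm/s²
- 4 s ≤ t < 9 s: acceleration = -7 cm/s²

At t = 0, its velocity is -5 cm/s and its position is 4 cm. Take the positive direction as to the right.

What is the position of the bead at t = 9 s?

101.5 cm

On each constant-a segment, Δv = aΔt and Δx = v₀Δt + ½aΔt²; chain segment to segment.
0–1 s: v starts -5 cm/s; Δx = -5·1 + ½·11·1² = 0.5 cm; v ends 6 cm/s.
1–4 s: v starts 6 cm/s; Δx = 6·3 + ½·7·3² = 49.5 cm; v ends 27 cm/s.
4–9 s: v starts 27 cm/s; Δx = 27·5 + ½·-7·5² = 47.5 cm; v ends -8 cm/s.
x(9) = 4 + Σ Δx = 101.5 cm.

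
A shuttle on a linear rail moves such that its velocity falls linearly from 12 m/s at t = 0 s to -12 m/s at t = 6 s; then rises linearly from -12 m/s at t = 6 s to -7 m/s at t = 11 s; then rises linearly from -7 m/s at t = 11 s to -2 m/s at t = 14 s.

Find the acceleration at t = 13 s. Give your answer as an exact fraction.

5/3 m/s²

Acceleration is the slope of the v-t graph on 11–14 s: (-2 − -7)/(14 − 11) = 5/3 m/s².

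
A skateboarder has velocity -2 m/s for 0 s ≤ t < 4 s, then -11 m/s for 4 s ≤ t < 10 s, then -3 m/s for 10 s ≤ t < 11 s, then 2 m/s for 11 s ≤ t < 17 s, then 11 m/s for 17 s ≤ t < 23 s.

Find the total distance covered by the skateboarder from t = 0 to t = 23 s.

155 m

Total distance travelled is ∫|v| dt — sum the magnitudes of each area piece.
0–4 s: |-2| × 4 = 8 m
4–10 s: |-11| × 6 = 66 m
10–11 s: |-3| × 1 = 3 m
11–17 s: |2| × 6 = 12 m
17–23 s: |11| × 6 = 66 m
Total distance = 155 m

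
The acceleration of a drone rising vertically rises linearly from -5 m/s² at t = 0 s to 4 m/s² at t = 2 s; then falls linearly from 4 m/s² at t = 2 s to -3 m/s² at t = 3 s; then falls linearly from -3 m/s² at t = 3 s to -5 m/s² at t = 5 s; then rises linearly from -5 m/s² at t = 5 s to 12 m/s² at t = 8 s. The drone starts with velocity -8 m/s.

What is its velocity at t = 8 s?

-6 m/s

Δv equals the area under the a-t graph; then v = v₀ + Δv.
0–2 s: ½(-5 + 4)(2) = -1 m/s
2–3 s: ½(4 + -3)(1) = 0.5 m/s
3–5 s: ½(-3 + -5)(2) = -8 m/s
5–8 s: ½(-5 + 12)(3) = 10.5 m/s
Δv = 2 m/s, so v(8) = -8 + (2) = -6 m/s.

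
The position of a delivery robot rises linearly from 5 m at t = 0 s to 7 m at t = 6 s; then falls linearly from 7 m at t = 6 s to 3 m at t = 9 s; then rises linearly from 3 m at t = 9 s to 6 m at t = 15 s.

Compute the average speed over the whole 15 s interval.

Average speed = (total path length)/(elapsed time); on a piecewise-linear x-t graph the path length is Σ|Δx|.
0–6 s: |Δx| = |7 − 5| = 2 m
6–9 s: |Δx| = |3 − 7| = 4 m
9–15 s: |Δx| = |6 − 3| = 3 m
Total path = 9 m; average speed = 9/15 = 0.6 m/s.

0.6 m/s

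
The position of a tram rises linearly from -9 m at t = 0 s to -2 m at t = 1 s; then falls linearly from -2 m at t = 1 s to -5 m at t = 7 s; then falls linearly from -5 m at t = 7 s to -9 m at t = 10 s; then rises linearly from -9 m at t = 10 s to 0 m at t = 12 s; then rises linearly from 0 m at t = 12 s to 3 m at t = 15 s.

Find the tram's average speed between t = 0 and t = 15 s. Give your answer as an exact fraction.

26/15 m/s

Average speed = (total path length)/(elapsed time); on a piecewise-linear x-t graph the path length is Σ|Δx|.
0–1 s: |Δx| = |-2 − -9| = 7 m
1–7 s: |Δx| = |-5 − -2| = 3 m
7–10 s: |Δx| = |-9 − -5| = 4 m
10–12 s: |Δx| = |0 − -9| = 9 m
12–15 s: |Δx| = |3 − 0| = 3 m
Total path = 26 m; average speed = 26/15 = 26/15 m/s.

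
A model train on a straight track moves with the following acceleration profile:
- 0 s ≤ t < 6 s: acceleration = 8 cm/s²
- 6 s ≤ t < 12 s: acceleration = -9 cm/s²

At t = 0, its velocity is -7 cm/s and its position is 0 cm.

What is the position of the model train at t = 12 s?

On each constant-a segment, Δv = aΔt and Δx = v₀Δt + ½aΔt²; chain segment to segment.
0–6 s: v starts -7 cm/s; Δx = -7·6 + ½·8·6² = 102 cm; v ends 41 cm/s.
6–12 s: v starts 41 cm/s; Δx = 41·6 + ½·-9·6² = 84 cm; v ends -13 cm/s.
x(12) = 0 + Σ Δx = 186 cm.

186 cm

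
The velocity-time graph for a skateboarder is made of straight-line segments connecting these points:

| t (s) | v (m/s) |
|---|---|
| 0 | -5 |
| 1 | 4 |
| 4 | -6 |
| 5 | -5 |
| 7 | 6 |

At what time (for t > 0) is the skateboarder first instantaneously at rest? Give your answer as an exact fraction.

t = 5/9 s

v changes sign on 0–1 s (from -5 to 4); the graph is linear there, so v = 0 at t = 0 + (5)·(1 − 0)/(4 − -5) = 5/9 s.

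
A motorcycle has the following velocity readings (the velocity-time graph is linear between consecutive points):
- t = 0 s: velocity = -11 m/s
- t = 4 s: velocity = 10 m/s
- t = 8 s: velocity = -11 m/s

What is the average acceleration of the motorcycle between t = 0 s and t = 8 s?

0 m/s²

Average acceleration = Δv/Δt = (-11 − -11)/(8 − 0) = 0 m/s².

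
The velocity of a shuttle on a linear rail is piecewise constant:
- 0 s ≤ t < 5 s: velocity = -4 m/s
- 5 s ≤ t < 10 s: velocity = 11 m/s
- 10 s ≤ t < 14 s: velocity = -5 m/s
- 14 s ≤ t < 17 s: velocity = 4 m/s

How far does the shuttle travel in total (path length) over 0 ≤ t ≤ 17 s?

Total distance travelled is ∫|v| dt — sum the magnitudes of each area piece.
0–5 s: |-4| × 5 = 20 m
5–10 s: |11| × 5 = 55 m
10–14 s: |-5| × 4 = 20 m
14–17 s: |4| × 3 = 12 m
Total distance = 107 m

107 m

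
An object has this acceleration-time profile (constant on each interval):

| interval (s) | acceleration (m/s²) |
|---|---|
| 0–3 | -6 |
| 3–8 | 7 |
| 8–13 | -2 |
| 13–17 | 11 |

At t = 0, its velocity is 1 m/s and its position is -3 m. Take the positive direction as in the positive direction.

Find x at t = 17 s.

160.5 m

On each constant-a segment, Δv = aΔt and Δx = v₀Δt + ½aΔt²; chain segment to segment.
0–3 s: v starts 1 m/s; Δx = 1·3 + ½·-6·3² = -24 m; v ends -17 m/s.
3–8 s: v starts -17 m/s; Δx = -17·5 + ½·7·5² = 2.5 m; v ends 18 m/s.
8–13 s: v starts 18 m/s; Δx = 18·5 + ½·-2·5² = 65 m; v ends 8 m/s.
13–17 s: v starts 8 m/s; Δx = 8·4 + ½·11·4² = 120 m; v ends 52 m/s.
x(17) = -3 + Σ Δx = 160.5 m.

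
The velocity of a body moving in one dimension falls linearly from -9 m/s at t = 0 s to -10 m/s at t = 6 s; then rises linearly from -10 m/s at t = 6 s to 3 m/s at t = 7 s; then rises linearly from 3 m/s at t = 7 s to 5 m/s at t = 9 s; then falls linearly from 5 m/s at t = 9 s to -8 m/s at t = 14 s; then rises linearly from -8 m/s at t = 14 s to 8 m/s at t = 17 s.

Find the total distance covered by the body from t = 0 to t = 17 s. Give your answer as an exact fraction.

Distance (not displacement) is the total path length: add the absolute areas under v-t.
0–6 s: |½(-9 + -10)(6)| = 57 m
6–7 s: v = 0 at t = 88/13 s; triangle areas 50/13 + 9/26 = 109/26 m
7–9 s: |½(3 + 5)(2)| = 8 m
9–14 s: v = 0 at t = 142/13 s; triangle areas 125/26 + 160/13 = 445/26 m
14–17 s: v = 0 at t = 15.5 s; triangle areas 6 + 6 = 12 m
Total distance = 1278/13 m

1278/13 m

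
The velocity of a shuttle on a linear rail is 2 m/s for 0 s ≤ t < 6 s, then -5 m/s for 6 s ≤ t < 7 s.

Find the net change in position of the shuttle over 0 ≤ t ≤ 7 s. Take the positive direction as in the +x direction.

7 m

Displacement is the signed area under the v-t curve.
0–6 s: 2 × 6 = 12 m
6–7 s: -5 × 1 = -5 m
Net displacement = 7 m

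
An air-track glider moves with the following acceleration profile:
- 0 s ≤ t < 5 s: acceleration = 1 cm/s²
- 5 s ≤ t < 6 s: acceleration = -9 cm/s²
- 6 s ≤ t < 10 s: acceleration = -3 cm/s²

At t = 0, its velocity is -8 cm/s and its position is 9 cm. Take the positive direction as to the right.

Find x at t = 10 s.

On each constant-a segment, Δv = aΔt and Δx = v₀Δt + ½aΔt²; chain segment to segment.
0–5 s: v starts -8 cm/s; Δx = -8·5 + ½·1·5² = -27.5 cm; v ends -3 cm/s.
5–6 s: v starts -3 cm/s; Δx = -3·1 + ½·-9·1² = -7.5 cm; v ends -12 cm/s.
6–10 s: v starts -12 cm/s; Δx = -12·4 + ½·-3·4² = -72 cm; v ends -24 cm/s.
x(10) = 9 + Σ Δx = -98 cm.

-98 cm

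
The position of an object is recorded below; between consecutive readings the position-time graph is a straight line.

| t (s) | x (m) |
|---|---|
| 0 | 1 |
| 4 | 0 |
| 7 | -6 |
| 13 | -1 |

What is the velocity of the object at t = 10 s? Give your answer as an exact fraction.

5/6 m/s

Velocity is the slope of the x-t graph on 7–13 s: (-1 − -6)/(13 − 7) = 5/6 m/s.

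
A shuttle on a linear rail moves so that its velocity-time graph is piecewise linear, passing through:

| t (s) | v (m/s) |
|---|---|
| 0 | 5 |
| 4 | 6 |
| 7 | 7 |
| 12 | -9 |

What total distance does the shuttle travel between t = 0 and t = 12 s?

61.8125 m

Distance (not displacement) is the total path length: add the absolute areas under v-t.
0–4 s: |½(5 + 6)(4)| = 22 m
4–7 s: |½(6 + 7)(3)| = 19.5 m
7–12 s: v = 0 at t = 9.1875 s; triangle areas 7.65625 + 12.65625 = 20.3125 m
Total distance = 61.8125 m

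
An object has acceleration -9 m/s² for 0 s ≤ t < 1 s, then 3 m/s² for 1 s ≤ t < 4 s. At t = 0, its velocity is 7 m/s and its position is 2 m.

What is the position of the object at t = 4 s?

On each constant-a segment, Δv = aΔt and Δx = v₀Δt + ½aΔt²; chain segment to segment.
0–1 s: v starts 7 m/s; Δx = 7·1 + ½·-9·1² = 2.5 m; v ends -2 m/s.
1–4 s: v starts -2 m/s; Δx = -2·3 + ½·3·3² = 7.5 m; v ends 7 m/s.
x(4) = 2 + Σ Δx = 12 m.

12 m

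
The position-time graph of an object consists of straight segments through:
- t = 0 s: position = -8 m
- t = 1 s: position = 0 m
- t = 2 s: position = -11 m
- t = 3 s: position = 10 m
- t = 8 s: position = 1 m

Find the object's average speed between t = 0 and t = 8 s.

6.125 m/s

Average speed = (total path length)/(elapsed time); on a piecewise-linear x-t graph the path length is Σ|Δx|.
0–1 s: |Δx| = |0 − -8| = 8 m
1–2 s: |Δx| = |-11 − 0| = 11 m
2–3 s: |Δx| = |10 − -11| = 21 m
3–8 s: |Δx| = |1 − 10| = 9 m
Total path = 49 m; average speed = 49/8 = 6.125 m/s.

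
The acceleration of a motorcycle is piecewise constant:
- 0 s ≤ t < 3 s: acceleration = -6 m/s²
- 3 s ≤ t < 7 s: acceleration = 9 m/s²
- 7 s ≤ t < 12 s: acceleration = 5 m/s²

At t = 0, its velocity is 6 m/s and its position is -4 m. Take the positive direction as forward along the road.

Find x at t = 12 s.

On each constant-a segment, Δv = aΔt and Δx = v₀Δt + ½aΔt²; chain segment to segment.
0–3 s: v starts 6 m/s; Δx = 6·3 + ½·-6·3² = -9 m; v ends -12 m/s.
3–7 s: v starts -12 m/s; Δx = -12·4 + ½·9·4² = 24 m; v ends 24 m/s.
7–12 s: v starts 24 m/s; Δx = 24·5 + ½·5·5² = 182.5 m; v ends 49 m/s.
x(12) = -4 + Σ Δx = 193.5 m.

193.5 m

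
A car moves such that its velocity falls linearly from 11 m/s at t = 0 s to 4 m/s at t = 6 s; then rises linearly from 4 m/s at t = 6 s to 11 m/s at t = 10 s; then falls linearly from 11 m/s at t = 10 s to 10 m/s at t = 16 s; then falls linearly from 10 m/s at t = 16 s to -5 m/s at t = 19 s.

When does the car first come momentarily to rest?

t = 18 s

v changes sign on 16–19 s (from 10 to -5); the graph is linear there, so v = 0 at t = 16 + (-10)·(19 − 16)/(-5 − 10) = 18 s.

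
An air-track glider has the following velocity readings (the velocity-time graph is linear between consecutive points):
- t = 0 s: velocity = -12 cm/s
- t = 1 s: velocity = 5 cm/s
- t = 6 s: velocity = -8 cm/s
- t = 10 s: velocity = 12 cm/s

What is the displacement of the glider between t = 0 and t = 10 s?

Net displacement equals the area under the velocity-time graph (areas below the axis count negative).
0–1 s: ½(-12 + 5)(1) = -3.5 cm
1–6 s: ½(5 + -8)(5) = -7.5 cm
6–10 s: ½(-8 + 12)(4) = 8 cm
Net displacement = -3 cm

-3 cm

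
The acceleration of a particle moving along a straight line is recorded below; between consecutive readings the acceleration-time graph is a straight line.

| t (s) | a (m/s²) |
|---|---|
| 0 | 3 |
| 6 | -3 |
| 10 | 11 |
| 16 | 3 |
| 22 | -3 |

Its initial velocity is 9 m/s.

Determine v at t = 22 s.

Δv equals the area under the a-t graph; then v = v₀ + Δv.
0–6 s: ½(3 + -3)(6) = 0 m/s
6–10 s: ½(-3 + 11)(4) = 16 m/s
10–16 s: ½(11 + 3)(6) = 42 m/s
16–22 s: ½(3 + -3)(6) = 0 m/s
Δv = 58 m/s, so v(22) = 9 + (58) = 67 m/s.

67 m/s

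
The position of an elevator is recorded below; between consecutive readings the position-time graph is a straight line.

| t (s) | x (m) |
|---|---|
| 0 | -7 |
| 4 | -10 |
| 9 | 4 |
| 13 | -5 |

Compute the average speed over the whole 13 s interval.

Average speed = (total path length)/(elapsed time); on a piecewise-linear x-t graph the path length is Σ|Δx|.
0–4 s: |Δx| = |-10 − -7| = 3 m
4–9 s: |Δx| = |4 − -10| = 14 m
9–13 s: |Δx| = |-5 − 4| = 9 m
Total path = 26 m; average speed = 26/13 = 2 m/s.

2 m/s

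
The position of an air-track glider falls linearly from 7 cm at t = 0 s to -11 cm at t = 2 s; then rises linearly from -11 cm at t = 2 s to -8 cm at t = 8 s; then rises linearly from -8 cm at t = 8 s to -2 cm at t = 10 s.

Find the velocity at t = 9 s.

3 cm/s

Velocity is the slope of the x-t graph on 8–10 s: (-2 − -8)/(10 − 8) = 3 cm/s.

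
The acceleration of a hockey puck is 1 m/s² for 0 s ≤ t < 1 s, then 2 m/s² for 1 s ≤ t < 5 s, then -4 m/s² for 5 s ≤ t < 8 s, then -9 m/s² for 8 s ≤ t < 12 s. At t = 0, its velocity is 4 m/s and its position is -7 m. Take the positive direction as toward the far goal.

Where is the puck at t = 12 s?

-13.5 m

On each constant-a segment, Δv = aΔt and Δx = v₀Δt + ½aΔt²; chain segment to segment.
0–1 s: v starts 4 m/s; Δx = 4·1 + ½·1·1² = 4.5 m; v ends 5 m/s.
1–5 s: v starts 5 m/s; Δx = 5·4 + ½·2·4² = 36 m; v ends 13 m/s.
5–8 s: v starts 13 m/s; Δx = 13·3 + ½·-4·3² = 21 m; v ends 1 m/s.
8–12 s: v starts 1 m/s; Δx = 1·4 + ½·-9·4² = -68 m; v ends -35 m/s.
x(12) = -7 + Σ Δx = -13.5 m.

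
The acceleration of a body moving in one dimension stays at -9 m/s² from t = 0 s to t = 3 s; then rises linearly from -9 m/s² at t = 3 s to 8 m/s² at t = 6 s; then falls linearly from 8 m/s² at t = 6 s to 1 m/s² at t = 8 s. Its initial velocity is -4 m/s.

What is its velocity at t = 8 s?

Δv equals the area under the a-t graph; then v = v₀ + Δv.
0–3 s: -9 × 3 = -27 m/s
3–6 s: ½(-9 + 8)(3) = -1.5 m/s
6–8 s: ½(8 + 1)(2) = 9 m/s
Δv = -19.5 m/s, so v(8) = -4 + (-19.5) = -23.5 m/s.

-23.5 m/s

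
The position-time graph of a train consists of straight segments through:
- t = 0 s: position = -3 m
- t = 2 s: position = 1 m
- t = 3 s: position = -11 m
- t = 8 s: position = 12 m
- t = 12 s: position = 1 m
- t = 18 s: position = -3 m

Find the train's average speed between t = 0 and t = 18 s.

Average speed = (total path length)/(elapsed time); on a piecewise-linear x-t graph the path length is Σ|Δx|.
0–2 s: |Δx| = |1 − -3| = 4 m
2–3 s: |Δx| = |-11 − 1| = 12 m
3–8 s: |Δx| = |12 − -11| = 23 m
8–12 s: |Δx| = |1 − 12| = 11 m
12–18 s: |Δx| = |-3 − 1| = 4 m
Total path = 54 m; average speed = 54/18 = 3 m/s.

3 m/s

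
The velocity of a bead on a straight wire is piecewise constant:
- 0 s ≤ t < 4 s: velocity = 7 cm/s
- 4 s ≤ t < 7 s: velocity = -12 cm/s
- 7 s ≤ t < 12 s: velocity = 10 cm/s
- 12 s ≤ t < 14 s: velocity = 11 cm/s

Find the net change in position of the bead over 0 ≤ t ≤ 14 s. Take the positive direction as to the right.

64 cm

Net displacement equals the area under the velocity-time graph (areas below the axis count negative).
0–4 s: 7 × 4 = 28 cm
4–7 s: -12 × 3 = -36 cm
7–12 s: 10 × 5 = 50 cm
12–14 s: 11 × 2 = 22 cm
Net displacement = 64 cm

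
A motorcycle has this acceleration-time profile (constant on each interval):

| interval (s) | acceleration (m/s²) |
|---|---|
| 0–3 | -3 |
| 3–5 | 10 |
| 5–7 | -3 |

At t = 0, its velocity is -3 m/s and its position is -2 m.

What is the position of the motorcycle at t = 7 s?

-18.5 m

On each constant-a segment, Δv = aΔt and Δx = v₀Δt + ½aΔt²; chain segment to segment.
0–3 s: v starts -3 m/s; Δx = -3·3 + ½·-3·3² = -22.5 m; v ends -12 m/s.
3–5 s: v starts -12 m/s; Δx = -12·2 + ½·10·2² = -4 m; v ends 8 m/s.
5–7 s: v starts 8 m/s; Δx = 8·2 + ½·-3·2² = 10 m; v ends 2 m/s.
x(7) = -2 + Σ Δx = -18.5 m.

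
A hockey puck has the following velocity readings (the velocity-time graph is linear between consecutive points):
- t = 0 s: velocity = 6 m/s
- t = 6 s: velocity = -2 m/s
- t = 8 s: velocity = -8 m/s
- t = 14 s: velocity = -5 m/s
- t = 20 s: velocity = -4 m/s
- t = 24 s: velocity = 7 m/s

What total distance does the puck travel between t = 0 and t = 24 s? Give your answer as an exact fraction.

1131/11 m

Total distance travelled is ∫|v| dt — sum the magnitudes of each area piece.
0–6 s: v = 0 at t = 4.5 s; triangle areas 13.5 + 1.5 = 15 m
6–8 s: |½(-2 + -8)(2)| = 10 m
8–14 s: |½(-8 + -5)(6)| = 39 m
14–20 s: |½(-5 + -4)(6)| = 27 m
20–24 s: v = 0 at t = 236/11 s; triangle areas 32/11 + 98/11 = 130/11 m
Total distance = 1131/11 m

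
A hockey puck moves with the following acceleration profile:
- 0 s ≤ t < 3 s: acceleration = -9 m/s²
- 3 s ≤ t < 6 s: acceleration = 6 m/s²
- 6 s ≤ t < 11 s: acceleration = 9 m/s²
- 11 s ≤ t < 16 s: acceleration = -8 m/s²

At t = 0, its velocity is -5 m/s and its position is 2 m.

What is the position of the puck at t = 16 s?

On each constant-a segment, Δv = aΔt and Δx = v₀Δt + ½aΔt²; chain segment to segment.
0–3 s: v starts -5 m/s; Δx = -5·3 + ½·-9·3² = -55.5 m; v ends -32 m/s.
3–6 s: v starts -32 m/s; Δx = -32·3 + ½·6·3² = -69 m; v ends -14 m/s.
6–11 s: v starts -14 m/s; Δx = -14·5 + ½·9·5² = 42.5 m; v ends 31 m/s.
11–16 s: v starts 31 m/s; Δx = 31·5 + ½·-8·5² = 55 m; v ends -9 m/s.
x(16) = 2 + Σ Δx = -25 m.

-25 m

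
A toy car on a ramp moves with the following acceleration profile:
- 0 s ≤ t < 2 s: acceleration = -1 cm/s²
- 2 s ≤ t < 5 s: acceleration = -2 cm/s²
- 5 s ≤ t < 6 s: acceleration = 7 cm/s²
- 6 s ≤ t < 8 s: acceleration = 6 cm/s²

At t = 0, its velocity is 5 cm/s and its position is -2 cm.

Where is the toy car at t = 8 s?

On each constant-a segment, Δv = aΔt and Δx = v₀Δt + ½aΔt²; chain segment to segment.
0–2 s: v starts 5 cm/s; Δx = 5·2 + ½·-1·2² = 8 cm; v ends 3 cm/s.
2–5 s: v starts 3 cm/s; Δx = 3·3 + ½·-2·3² = 0 cm; v ends -3 cm/s.
5–6 s: v starts -3 cm/s; Δx = -3·1 + ½·7·1² = 0.5 cm; v ends 4 cm/s.
6–8 s: v starts 4 cm/s; Δx = 4·2 + ½·6·2² = 20 cm; v ends 16 cm/s.
x(8) = -2 + Σ Δx = 26.5 cm.

26.5 cm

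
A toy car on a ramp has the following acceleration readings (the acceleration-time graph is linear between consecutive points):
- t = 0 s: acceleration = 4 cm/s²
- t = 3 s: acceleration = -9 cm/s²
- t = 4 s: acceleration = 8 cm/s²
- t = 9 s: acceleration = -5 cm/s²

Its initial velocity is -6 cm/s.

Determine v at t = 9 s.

-6.5 cm/s

Δv equals the area under the a-t graph; then v = v₀ + Δv.
0–3 s: ½(4 + -9)(3) = -7.5 cm/s
3–4 s: ½(-9 + 8)(1) = -0.5 cm/s
4–9 s: ½(8 + -5)(5) = 7.5 cm/s
Δv = -0.5 cm/s, so v(9) = -6 + (-0.5) = -6.5 cm/s.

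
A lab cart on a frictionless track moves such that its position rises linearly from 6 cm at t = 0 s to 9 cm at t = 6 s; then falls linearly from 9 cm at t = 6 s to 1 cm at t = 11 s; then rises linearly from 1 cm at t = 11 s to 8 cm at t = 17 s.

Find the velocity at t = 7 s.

Velocity is the slope of the x-t graph on 6–11 s: (1 − 9)/(11 − 6) = -1.6 cm/s.

-1.6 cm/s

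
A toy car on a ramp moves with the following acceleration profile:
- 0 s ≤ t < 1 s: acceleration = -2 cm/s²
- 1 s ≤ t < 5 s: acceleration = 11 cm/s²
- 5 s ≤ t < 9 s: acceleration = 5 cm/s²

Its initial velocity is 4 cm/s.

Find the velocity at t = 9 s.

Δv equals the area under the a-t graph; then v = v₀ + Δv.
0–1 s: -2 × 1 = -2 cm/s
1–5 s: 11 × 4 = 44 cm/s
5–9 s: 5 × 4 = 20 cm/s
Δv = 62 cm/s, so v(9) = 4 + (62) = 66 cm/s.

66 cm/s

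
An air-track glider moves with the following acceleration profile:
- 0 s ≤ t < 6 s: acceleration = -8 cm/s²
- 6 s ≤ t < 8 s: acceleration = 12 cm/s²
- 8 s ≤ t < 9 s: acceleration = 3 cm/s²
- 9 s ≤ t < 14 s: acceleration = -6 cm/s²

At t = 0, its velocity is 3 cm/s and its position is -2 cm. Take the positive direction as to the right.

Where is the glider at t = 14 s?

On each constant-a segment, Δv = aΔt and Δx = v₀Δt + ½aΔt²; chain segment to segment.
0–6 s: v starts 3 cm/s; Δx = 3·6 + ½·-8·6² = -126 cm; v ends -45 cm/s.
6–8 s: v starts -45 cm/s; Δx = -45·2 + ½·12·2² = -66 cm; v ends -21 cm/s.
8–9 s: v starts -21 cm/s; Δx = -21·1 + ½·3·1² = -19.5 cm; v ends -18 cm/s.
9–14 s: v starts -18 cm/s; Δx = -18·5 + ½·-6·5² = -165 cm; v ends -48 cm/s.
x(14) = -2 + Σ Δx = -378.5 cm.

-378.5 cm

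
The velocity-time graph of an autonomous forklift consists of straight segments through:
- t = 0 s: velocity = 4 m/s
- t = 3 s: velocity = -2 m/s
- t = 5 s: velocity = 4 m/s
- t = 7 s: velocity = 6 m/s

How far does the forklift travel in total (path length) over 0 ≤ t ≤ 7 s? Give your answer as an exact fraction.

Distance (not displacement) is the total path length: add the absolute areas under v-t.
0–3 s: v = 0 at t = 2 s; triangle areas 4 + 1 = 5 m
3–5 s: v = 0 at t = 11/3 s; triangle areas 2/3 + 8/3 = 10/3 m
5–7 s: |½(4 + 6)(2)| = 10 m
Total distance = 55/3 m

55/3 m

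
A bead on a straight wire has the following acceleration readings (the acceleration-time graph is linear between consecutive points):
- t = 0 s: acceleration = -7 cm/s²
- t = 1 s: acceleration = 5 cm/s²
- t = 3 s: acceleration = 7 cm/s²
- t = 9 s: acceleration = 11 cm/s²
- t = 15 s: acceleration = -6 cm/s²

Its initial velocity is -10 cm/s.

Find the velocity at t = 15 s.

70 cm/s

Δv equals the area under the a-t graph; then v = v₀ + Δv.
0–1 s: ½(-7 + 5)(1) = -1 cm/s
1–3 s: ½(5 + 7)(2) = 12 cm/s
3–9 s: ½(7 + 11)(6) = 54 cm/s
9–15 s: ½(11 + -6)(6) = 15 cm/s
Δv = 80 cm/s, so v(15) = -10 + (80) = 70 cm/s.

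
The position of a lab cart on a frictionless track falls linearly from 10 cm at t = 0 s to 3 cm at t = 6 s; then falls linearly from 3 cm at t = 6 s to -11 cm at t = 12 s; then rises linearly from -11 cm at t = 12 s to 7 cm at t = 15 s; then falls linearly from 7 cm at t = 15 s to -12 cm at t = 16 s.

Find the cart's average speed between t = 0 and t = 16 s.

Average speed = (total path length)/(elapsed time); on a piecewise-linear x-t graph the path length is Σ|Δx|.
0–6 s: |Δx| = |3 − 10| = 7 cm
6–12 s: |Δx| = |-11 − 3| = 14 cm
12–15 s: |Δx| = |7 − -11| = 18 cm
15–16 s: |Δx| = |-12 − 7| = 19 cm
Total path = 58 cm; average speed = 58/16 = 3.625 cm/s.

3.625 cm/s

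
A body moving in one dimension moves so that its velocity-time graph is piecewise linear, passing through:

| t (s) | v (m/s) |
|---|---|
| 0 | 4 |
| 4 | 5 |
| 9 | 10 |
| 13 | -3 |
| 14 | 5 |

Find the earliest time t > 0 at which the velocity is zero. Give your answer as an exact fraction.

v changes sign on 9–13 s (from 10 to -3); the graph is linear there, so v = 0 at t = 9 + (-10)·(13 − 9)/(-3 − 10) = 157/13 s.

t = 157/13 s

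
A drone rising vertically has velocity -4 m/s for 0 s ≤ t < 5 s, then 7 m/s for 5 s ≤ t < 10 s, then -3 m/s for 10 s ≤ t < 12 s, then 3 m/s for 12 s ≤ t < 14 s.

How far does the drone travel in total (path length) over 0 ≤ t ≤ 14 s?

Distance (not displacement) is the total path length: add the absolute areas under v-t.
0–5 s: |-4| × 5 = 20 m
5–10 s: |7| × 5 = 35 m
10–12 s: |-3| × 2 = 6 m
12–14 s: |3| × 2 = 6 m
Total distance = 67 m

67 m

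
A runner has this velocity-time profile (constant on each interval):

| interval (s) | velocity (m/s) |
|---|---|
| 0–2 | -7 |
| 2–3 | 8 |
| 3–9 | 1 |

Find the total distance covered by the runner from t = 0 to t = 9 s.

28 m

Total distance travelled is ∫|v| dt — sum the magnitudes of each area piece.
0–2 s: |-7| × 2 = 14 m
2–3 s: |8| × 1 = 8 m
3–9 s: |1| × 6 = 6 m
Total distance = 28 m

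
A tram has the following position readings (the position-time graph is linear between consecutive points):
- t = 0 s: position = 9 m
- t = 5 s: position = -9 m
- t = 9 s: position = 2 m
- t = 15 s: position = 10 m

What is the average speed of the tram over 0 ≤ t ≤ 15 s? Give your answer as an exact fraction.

Average speed = (total path length)/(elapsed time); on a piecewise-linear x-t graph the path length is Σ|Δx|.
0–5 s: |Δx| = |-9 − 9| = 18 m
5–9 s: |Δx| = |2 − -9| = 11 m
9–15 s: |Δx| = |10 − 2| = 8 m
Total path = 37 m; average speed = 37/15 = 37/15 m/s.

37/15 m/s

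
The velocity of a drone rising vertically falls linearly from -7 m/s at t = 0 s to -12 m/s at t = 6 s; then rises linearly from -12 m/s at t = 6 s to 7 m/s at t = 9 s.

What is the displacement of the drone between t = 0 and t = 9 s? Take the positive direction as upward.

Displacement is the signed area under the v-t curve.
0–6 s: ½(-7 + -12)(6) = -57 m
6–9 s: ½(-12 + 7)(3) = -7.5 m
Net displacement = -64.5 m

-64.5 m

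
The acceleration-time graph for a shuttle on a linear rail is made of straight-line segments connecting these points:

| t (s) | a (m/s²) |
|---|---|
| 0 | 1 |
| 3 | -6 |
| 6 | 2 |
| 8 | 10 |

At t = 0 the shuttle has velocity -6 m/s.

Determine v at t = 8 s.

-7.5 m/s

Δv equals the area under the a-t graph; then v = v₀ + Δv.
0–3 s: ½(1 + -6)(3) = -7.5 m/s
3–6 s: ½(-6 + 2)(3) = -6 m/s
6–8 s: ½(2 + 10)(2) = 12 m/s
Δv = -1.5 m/s, so v(8) = -6 + (-1.5) = -7.5 m/s.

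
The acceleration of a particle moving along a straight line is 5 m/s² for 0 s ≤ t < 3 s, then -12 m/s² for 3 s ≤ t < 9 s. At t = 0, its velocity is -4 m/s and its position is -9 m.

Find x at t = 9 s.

-148.5 m

On each constant-a segment, Δv = aΔt and Δx = v₀Δt + ½aΔt²; chain segment to segment.
0–3 s: v starts -4 m/s; Δx = -4·3 + ½·5·3² = 10.5 m; v ends 11 m/s.
3–9 s: v starts 11 m/s; Δx = 11·6 + ½·-12·6² = -150 m; v ends -61 m/s.
x(9) = -9 + Σ Δx = -148.5 m.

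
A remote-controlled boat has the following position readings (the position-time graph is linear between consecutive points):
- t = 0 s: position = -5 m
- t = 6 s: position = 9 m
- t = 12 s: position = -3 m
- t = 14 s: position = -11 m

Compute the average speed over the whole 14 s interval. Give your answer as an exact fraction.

Average speed = (total path length)/(elapsed time); on a piecewise-linear x-t graph the path length is Σ|Δx|.
0–6 s: |Δx| = |9 − -5| = 14 m
6–12 s: |Δx| = |-3 − 9| = 12 m
12–14 s: |Δx| = |-11 − -3| = 8 m
Total path = 34 m; average speed = 34/14 = 17/7 m/s.

17/7 m/s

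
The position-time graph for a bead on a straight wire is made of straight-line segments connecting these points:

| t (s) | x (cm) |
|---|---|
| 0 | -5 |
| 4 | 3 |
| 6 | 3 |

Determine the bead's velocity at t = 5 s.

Velocity is the slope of the x-t graph on 4–6 s: (3 − 3)/(6 − 4) = 0 cm/s.

0 cm/s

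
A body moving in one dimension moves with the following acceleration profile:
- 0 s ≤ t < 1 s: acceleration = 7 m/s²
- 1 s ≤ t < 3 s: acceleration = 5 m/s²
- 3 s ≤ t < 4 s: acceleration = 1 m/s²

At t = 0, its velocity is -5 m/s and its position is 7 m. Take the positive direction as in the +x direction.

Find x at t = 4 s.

On each constant-a segment, Δv = aΔt and Δx = v₀Δt + ½aΔt²; chain segment to segment.
0–1 s: v starts -5 m/s; Δx = -5·1 + ½·7·1² = -1.5 m; v ends 2 m/s.
1–3 s: v starts 2 m/s; Δx = 2·2 + ½·5·2² = 14 m; v ends 12 m/s.
3–4 s: v starts 12 m/s; Δx = 12·1 + ½·1·1² = 12.5 m; v ends 13 m/s.
x(4) = 7 + Σ Δx = 32 m.

32 m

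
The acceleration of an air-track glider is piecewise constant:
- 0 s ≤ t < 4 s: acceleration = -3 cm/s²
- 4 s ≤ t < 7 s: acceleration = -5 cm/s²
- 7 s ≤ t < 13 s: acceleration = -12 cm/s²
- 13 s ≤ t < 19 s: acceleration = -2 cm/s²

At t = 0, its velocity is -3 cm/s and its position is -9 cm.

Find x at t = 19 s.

On each constant-a segment, Δv = aΔt and Δx = v₀Δt + ½aΔt²; chain segment to segment.
0–4 s: v starts -3 cm/s; Δx = -3·4 + ½·-3·4² = -36 cm; v ends -15 cm/s.
4–7 s: v starts -15 cm/s; Δx = -15·3 + ½·-5·3² = -67.5 cm; v ends -30 cm/s.
7–13 s: v starts -30 cm/s; Δx = -30·6 + ½·-12·6² = -396 cm; v ends -102 cm/s.
13–19 s: v starts -102 cm/s; Δx = -102·6 + ½·-2·6² = -648 cm; v ends -114 cm/s.
x(19) = -9 + Σ Δx = -1156.5 cm.

-1156.5 cm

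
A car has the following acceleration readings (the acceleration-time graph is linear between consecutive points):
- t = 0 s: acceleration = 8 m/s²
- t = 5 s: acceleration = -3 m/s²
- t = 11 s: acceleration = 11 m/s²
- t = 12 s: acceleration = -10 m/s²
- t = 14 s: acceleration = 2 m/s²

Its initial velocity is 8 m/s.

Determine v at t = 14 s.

Δv equals the area under the a-t graph; then v = v₀ + Δv.
0–5 s: ½(8 + -3)(5) = 12.5 m/s
5–11 s: ½(-3 + 11)(6) = 24 m/s
11–12 s: ½(11 + -10)(1) = 0.5 m/s
12–14 s: ½(-10 + 2)(2) = -8 m/s
Δv = 29 m/s, so v(14) = 8 + (29) = 37 m/s.

37 m/s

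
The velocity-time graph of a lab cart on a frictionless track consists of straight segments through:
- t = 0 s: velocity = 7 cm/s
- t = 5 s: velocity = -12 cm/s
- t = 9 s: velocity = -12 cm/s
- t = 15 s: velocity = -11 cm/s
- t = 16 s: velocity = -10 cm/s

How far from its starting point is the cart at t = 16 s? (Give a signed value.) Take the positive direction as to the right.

Displacement is the signed area under the v-t curve.
0–5 s: ½(7 + -12)(5) = -12.5 cm
5–9 s: -12 × 4 = -48 cm
9–15 s: ½(-12 + -11)(6) = -69 cm
15–16 s: ½(-11 + -10)(1) = -10.5 cm
Net displacement = -140 cm

-140 cm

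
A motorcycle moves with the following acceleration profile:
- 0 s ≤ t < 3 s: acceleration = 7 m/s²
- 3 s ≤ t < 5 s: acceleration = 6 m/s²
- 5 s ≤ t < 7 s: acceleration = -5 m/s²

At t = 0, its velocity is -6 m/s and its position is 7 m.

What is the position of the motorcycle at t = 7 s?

On each constant-a segment, Δv = aΔt and Δx = v₀Δt + ½aΔt²; chain segment to segment.
0–3 s: v starts -6 m/s; Δx = -6·3 + ½·7·3² = 13.5 m; v ends 15 m/s.
3–5 s: v starts 15 m/s; Δx = 15·2 + ½·6·2² = 42 m; v ends 27 m/s.
5–7 s: v starts 27 m/s; Δx = 27·2 + ½·-5·2² = 44 m; v ends 17 m/s.
x(7) = 7 + Σ Δx = 106.5 m.

106.5 m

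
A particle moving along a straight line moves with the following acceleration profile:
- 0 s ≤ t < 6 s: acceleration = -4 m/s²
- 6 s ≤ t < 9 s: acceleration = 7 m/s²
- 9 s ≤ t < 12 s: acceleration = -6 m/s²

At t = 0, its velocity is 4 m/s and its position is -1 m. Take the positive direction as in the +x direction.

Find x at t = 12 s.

On each constant-a segment, Δv = aΔt and Δx = v₀Δt + ½aΔt²; chain segment to segment.
0–6 s: v starts 4 m/s; Δx = 4·6 + ½·-4·6² = -48 m; v ends -20 m/s.
6–9 s: v starts -20 m/s; Δx = -20·3 + ½·7·3² = -28.5 m; v ends 1 m/s.
9–12 s: v starts 1 m/s; Δx = 1·3 + ½·-6·3² = -24 m; v ends -17 m/s.
x(12) = -1 + Σ Δx = -101.5 m.

-101.5 m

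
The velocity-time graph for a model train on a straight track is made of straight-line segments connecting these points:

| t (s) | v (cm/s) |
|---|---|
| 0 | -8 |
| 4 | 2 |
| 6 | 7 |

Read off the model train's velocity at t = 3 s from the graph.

-0.5 cm/s

On 0–4 s the graph is linear from -8 to 2 cm/s: v(3) = -8 + (2 − -8)·(3 − 0)/(4 − 0) = -0.5 cm/s.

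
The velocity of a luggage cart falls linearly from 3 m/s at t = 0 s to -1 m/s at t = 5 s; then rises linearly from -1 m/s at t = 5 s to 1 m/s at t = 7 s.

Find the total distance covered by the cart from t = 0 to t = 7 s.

7.25 m

Distance (not displacement) is the total path length: add the absolute areas under v-t.
0–5 s: v = 0 at t = 3.75 s; triangle areas 5.625 + 0.625 = 6.25 m
5–7 s: v = 0 at t = 6 s; triangle areas 0.5 + 0.5 = 1 m
Total distance = 7.25 m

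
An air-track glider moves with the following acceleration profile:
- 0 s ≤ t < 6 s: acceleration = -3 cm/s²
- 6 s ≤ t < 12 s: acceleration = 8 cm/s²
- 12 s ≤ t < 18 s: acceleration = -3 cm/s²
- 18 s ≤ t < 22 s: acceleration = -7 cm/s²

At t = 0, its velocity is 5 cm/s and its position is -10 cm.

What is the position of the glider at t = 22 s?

On each constant-a segment, Δv = aΔt and Δx = v₀Δt + ½aΔt²; chain segment to segment.
0–6 s: v starts 5 cm/s; Δx = 5·6 + ½·-3·6² = -24 cm; v ends -13 cm/s.
6–12 s: v starts -13 cm/s; Δx = -13·6 + ½·8·6² = 66 cm; v ends 35 cm/s.
12–18 s: v starts 35 cm/s; Δx = 35·6 + ½·-3·6² = 156 cm; v ends 17 cm/s.
18–22 s: v starts 17 cm/s; Δx = 17·4 + ½·-7·4² = 12 cm; v ends -11 cm/s.
x(22) = -10 + Σ Δx = 200 cm.

200 cm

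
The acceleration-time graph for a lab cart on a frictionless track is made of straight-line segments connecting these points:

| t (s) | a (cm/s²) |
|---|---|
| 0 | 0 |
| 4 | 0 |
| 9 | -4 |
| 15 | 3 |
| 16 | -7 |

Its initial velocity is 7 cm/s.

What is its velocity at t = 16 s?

-8 cm/s

Δv equals the area under the a-t graph; then v = v₀ + Δv.
0–4 s: 0 × 4 = 0 cm/s
4–9 s: ½(0 + -4)(5) = -10 cm/s
9–15 s: ½(-4 + 3)(6) = -3 cm/s
15–16 s: ½(3 + -7)(1) = -2 cm/s
Δv = -15 cm/s, so v(16) = 7 + (-15) = -8 cm/s.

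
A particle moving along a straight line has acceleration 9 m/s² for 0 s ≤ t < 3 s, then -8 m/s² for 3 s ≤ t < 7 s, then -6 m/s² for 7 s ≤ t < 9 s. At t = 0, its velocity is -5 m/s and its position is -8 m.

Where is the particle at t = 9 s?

On each constant-a segment, Δv = aΔt and Δx = v₀Δt + ½aΔt²; chain segment to segment.
0–3 s: v starts -5 m/s; Δx = -5·3 + ½·9·3² = 25.5 m; v ends 22 m/s.
3–7 s: v starts 22 m/s; Δx = 22·4 + ½·-8·4² = 24 m; v ends -10 m/s.
7–9 s: v starts -10 m/s; Δx = -10·2 + ½·-6·2² = -32 m; v ends -22 m/s.
x(9) = -8 + Σ Δx = 9.5 m.

9.5 m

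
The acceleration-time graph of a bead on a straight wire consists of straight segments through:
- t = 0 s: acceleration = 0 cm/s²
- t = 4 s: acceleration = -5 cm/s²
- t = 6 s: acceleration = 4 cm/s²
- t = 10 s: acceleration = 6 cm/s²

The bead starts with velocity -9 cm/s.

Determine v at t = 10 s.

0 cm/s

Δv equals the area under the a-t graph; then v = v₀ + Δv.
0–4 s: ½(0 + -5)(4) = -10 cm/s
4–6 s: ½(-5 + 4)(2) = -1 cm/s
6–10 s: ½(4 + 6)(4) = 20 cm/s
Δv = 9 cm/s, so v(10) = -9 + (9) = 0 cm/s.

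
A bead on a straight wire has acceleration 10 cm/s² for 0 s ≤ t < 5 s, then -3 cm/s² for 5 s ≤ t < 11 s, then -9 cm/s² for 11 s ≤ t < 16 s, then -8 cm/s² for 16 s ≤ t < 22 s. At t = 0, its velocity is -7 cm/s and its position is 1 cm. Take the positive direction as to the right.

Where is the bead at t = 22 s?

On each constant-a segment, Δv = aΔt and Δx = v₀Δt + ½aΔt²; chain segment to segment.
0–5 s: v starts -7 cm/s; Δx = -7·5 + ½·10·5² = 90 cm; v ends 43 cm/s.
5–11 s: v starts 43 cm/s; Δx = 43·6 + ½·-3·6² = 204 cm; v ends 25 cm/s.
11–16 s: v starts 25 cm/s; Δx = 25·5 + ½·-9·5² = 12.5 cm; v ends -20 cm/s.
16–22 s: v starts -20 cm/s; Δx = -20·6 + ½·-8·6² = -264 cm; v ends -68 cm/s.
x(22) = 1 + Σ Δx = 43.5 cm.

43.5 cm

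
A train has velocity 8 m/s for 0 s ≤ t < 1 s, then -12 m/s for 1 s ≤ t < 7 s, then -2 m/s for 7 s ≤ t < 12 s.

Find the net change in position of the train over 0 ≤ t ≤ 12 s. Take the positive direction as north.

Net displacement equals the area under the velocity-time graph (areas below the axis count negative).
0–1 s: 8 × 1 = 8 m
1–7 s: -12 × 6 = -72 m
7–12 s: -2 × 5 = -10 m
Net displacement = -74 m

-74 m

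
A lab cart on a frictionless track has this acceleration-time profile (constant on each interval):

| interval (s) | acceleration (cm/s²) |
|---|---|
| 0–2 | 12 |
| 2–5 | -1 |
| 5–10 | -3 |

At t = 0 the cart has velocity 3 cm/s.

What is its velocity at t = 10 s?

9 cm/s

Δv equals the area under the a-t graph; then v = v₀ + Δv.
0–2 s: 12 × 2 = 24 cm/s
2–5 s: -1 × 3 = -3 cm/s
5–10 s: -3 × 5 = -15 cm/s
Δv = 6 cm/s, so v(10) = 3 + (6) = 9 cm/s.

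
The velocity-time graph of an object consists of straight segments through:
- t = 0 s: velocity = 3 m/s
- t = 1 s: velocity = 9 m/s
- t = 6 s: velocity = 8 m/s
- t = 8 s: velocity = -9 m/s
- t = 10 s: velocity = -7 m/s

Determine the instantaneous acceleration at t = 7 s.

Acceleration is the slope of the v-t graph on 6–8 s: (-9 − 8)/(8 − 6) = -8.5 m/s².

-8.5 m/s²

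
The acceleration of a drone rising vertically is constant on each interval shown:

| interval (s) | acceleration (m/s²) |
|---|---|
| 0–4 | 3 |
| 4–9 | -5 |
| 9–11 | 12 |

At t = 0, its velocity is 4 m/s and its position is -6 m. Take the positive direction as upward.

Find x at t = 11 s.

On each constant-a segment, Δv = aΔt and Δx = v₀Δt + ½aΔt²; chain segment to segment.
0–4 s: v starts 4 m/s; Δx = 4·4 + ½·3·4² = 40 m; v ends 16 m/s.
4–9 s: v starts 16 m/s; Δx = 16·5 + ½·-5·5² = 17.5 m; v ends -9 m/s.
9–11 s: v starts -9 m/s; Δx = -9·2 + ½·12·2² = 6 m; v ends 15 m/s.
x(11) = -6 + Σ Δx = 57.5 m.

57.5 m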